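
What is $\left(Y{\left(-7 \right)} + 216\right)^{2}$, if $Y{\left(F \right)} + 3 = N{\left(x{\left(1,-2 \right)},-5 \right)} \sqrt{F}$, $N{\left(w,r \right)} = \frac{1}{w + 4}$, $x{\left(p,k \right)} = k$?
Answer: $\frac{\left(426 + i \sqrt{7}\right)^{2}}{4} \approx 45367.0 + 563.54 i$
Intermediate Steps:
$N{\left(w,r \right)} = \frac{1}{4 + w}$
$Y{\left(F \right)} = -3 + \frac{\sqrt{F}}{2}$ ($Y{\left(F \right)} = -3 + \frac{\sqrt{F}}{4 - 2} = -3 + \frac{\sqrt{F}}{2}$)
$\left(Y{\left(-7 \right)} + 216\right)^{2} = \left(\left(-3 + \frac{\sqrt{-7}}{2}\right) + 216\right)^{2} = \left(\left(-3 + \frac{i \sqrt{7}}{2}\right) + 216\right)^{2} = \left(213 + \frac{i \sqrt{7}}{2}\right)^{2}$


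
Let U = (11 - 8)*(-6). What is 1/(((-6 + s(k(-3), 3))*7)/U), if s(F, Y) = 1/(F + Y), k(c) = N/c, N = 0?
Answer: 54/119 ≈ 0.45378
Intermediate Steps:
k(c) = 0 (k(c) = 0/c = 0)
U = -18 (U = 3*(-6) = -18)
1/(((-6 + s(k(-3), 3))*7)/U) = 1/(((-6 + 1/(0 + 3))*7)/(-18)) = 1/(((-6 + 1/3)*7)*(-1/18)) = 1/(((-6 + ⅓)*7)*(-1/18)) = 1/(-17/3*7*(-1/18)) = 1/(-119/3*(-1/18)) = 1/(119/54) = 54/119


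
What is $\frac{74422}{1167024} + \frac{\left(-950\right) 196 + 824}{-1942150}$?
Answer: $\frac{90219232081}{566633915400} \approx 0.15922$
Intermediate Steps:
$\frac{74422}{1167024} + \frac{\left(-950\right) 196 + 824}{-1942150} = 74422 \cdot \frac{1}{1167024} + \left(-186200 + 824\right) \left(- \frac{1}{1942150}\right) = \frac{37211}{583512} - - \frac{92688}{971075} = \frac{37211}{583512} + \frac{92688}{971075} = \frac{90219232081}{566633915400}$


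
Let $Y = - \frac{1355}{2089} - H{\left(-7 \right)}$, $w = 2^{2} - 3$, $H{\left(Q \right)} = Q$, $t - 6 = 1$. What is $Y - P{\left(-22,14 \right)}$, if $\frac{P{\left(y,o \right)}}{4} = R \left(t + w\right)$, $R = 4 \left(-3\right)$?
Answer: $\frac{815444}{2089} \approx 390.35$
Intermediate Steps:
$t = 7$ ($t = 6 + 1 = 7$)
$w = 1$ ($w = 4 - 3 = 1$)
$R = -12$
$P{\left(y,o \right)} = -384$ ($P{\left(y,o \right)} = 4 \left(- 12 \left(7 + 1\right)\right) = 4 \left(\left(-12\right) 8\right) = 4 \left(-96\right) = -384$)
$Y = \frac{13268}{2089}$ ($Y = - \frac{1355}{2089} - -7 = \left(-1355\right) \frac{1}{2089} + 7 = - \frac{1355}{2089} + 7 = \frac{13268}{2089} \approx 6.3514$)
$Y - P{\left(-22,14 \right)} = \frac{13268}{2089} - -384 = \frac{13268}{2089} + 384 = \frac{815444}{2089}$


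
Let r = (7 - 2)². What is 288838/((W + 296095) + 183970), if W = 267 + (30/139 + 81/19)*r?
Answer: 762821158/1268852537 ≈ 0.60119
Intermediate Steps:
r = 25 (r = 5² = 25)
W = 1000872/2641 (W = 267 + (30/139 + 81/19)*25 = 267 + (11829/2641)*25 = 267 + 295725/2641 = 1000872/2641 ≈ 378.97)
288838/((W + 296095) + 183970) = 288838/((1000872/2641 + 296095) + 183970) = 288838/(782987767/2641 + 183970) = 288838/(1268852537/2641) = 288838*(2641/1268852537) = 762821158/1268852537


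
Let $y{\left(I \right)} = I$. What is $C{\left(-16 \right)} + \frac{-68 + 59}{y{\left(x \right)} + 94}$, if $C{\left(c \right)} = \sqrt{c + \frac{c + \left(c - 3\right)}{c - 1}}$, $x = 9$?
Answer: $- \frac{9}{103} + \frac{i \sqrt{4029}}{17} \approx -0.087379 + 3.7338 i$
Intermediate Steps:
$C{\left(c \right)} = \sqrt{c + \frac{-3 + 2 c}{-1 + c}}$ ($C{\left(c \right)} = \sqrt{c + \frac{c + \left(c - 3\right)}{-1 + c}} = \sqrt{c + \frac{c + \left(-3 + c\right)}{-1 + c}} = \sqrt{c + \frac{-3 + 2 c}{-1 + c}}$)
$C{\left(-16 \right)} + \frac{-68 + 59}{y{\left(x \right)} + 94} = \sqrt{\frac{-3 - 16 + \left(-16\right)^{2}}{-1 - 16}} + \frac{-68 + 59}{9 + 94} = \sqrt{\frac{-3 - 16 + 256}{-17}} - \frac{9}{103} = \sqrt{\left(- \frac{1}{17}\right) 237} - \frac{9}{103} = \sqrt{- \frac{237}{17}} - \frac{9}{103} = \frac{i \sqrt{4029}}{17} - \frac{9}{103} = - \frac{9}{103} + \frac{i \sqrt{4029}}{17}$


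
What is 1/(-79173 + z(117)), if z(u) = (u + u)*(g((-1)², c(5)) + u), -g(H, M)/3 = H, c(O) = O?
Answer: -1/52497 ≈ -1.9049e-5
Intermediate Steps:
g(H, M) = -3*H
z(u) = 2*u*(-3 + u) (z(u) = (u + u)*(-3*(-1)² + u) = (2*u)*(-3*1 + u) = (2*u)*(-3 + u) = 2*u*(-3 + u))
1/(-79173 + z(117)) = 1/(-79173 + 2*117*(-3 + 117)) = 1/(-79173 + 2*117*114) = 1/(-79173 + 26676) = 1/(-52497) = -1/52497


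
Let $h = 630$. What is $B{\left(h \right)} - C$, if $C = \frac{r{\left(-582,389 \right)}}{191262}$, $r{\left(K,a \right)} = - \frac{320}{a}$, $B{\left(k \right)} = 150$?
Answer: $\frac{5580069010}{37200459} \approx 150.0$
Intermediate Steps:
$C = - \frac{160}{37200459}$ ($C = \frac{\left(-320\right) \frac{1}{389}}{191262} = \left(-320\right) \frac{1}{389} \cdot \frac{1}{191262} = \left(- \frac{320}{389}\right) \frac{1}{191262} = - \frac{160}{37200459} \approx -4.301 \cdot 10^{-6}$)
$B{\left(h \right)} - C = 150 - - \frac{160}{37200459} = 150 + \frac{160}{37200459} = \frac{5580069010}{37200459}$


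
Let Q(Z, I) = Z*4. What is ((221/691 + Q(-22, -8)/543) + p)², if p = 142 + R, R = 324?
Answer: 30592966930853209/140784795369 ≈ 2.1730e+5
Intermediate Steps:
Q(Z, I) = 4*Z
p = 466 (p = 142 + 324 = 466)
((221/691 + Q(-22, -8)/543) + p)² = ((221/691 + (4*(-22))/543) + 466)² = ((221*(1/691) - 88*1/543) + 466)² = ((221/691 - 88/543) + 466)² = (59195/375213 + 466)² = (174908453/375213)² = 30592966930853209/140784795369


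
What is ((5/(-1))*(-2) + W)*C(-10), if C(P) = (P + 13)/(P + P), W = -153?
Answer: 429/20 ≈ 21.450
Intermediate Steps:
C(P) = (13 + P)/(2*P) (C(P) = (13 + P)/((2*P)) = (13 + P)*(1/(2*P)) = (13 + P)/(2*P))
((5/(-1))*(-2) + W)*C(-10) = ((5/(-1))*(-2) - 153)*((1/2)*(13 - 10)/(-10)) = (-1*5*(-2) - 153)*((1/2)*(-1/10)*3) = (-5*(-2) - 153)*(-3/20) = (10 - 153)*(-3/20) = -143*(-3/20) = 429/20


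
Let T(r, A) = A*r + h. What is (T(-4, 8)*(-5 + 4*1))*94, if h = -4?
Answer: 3384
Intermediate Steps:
T(r, A) = -4 + A*r (T(r, A) = A*r - 4 = -4 + A*r)
(T(-4, 8)*(-5 + 4*1))*94 = ((-4 + 8*(-4))*(-5 + 4*1))*94 = ((-4 - 32)*(-5 + 4))*94 = -36*(-1)*94 = 36*94 = 3384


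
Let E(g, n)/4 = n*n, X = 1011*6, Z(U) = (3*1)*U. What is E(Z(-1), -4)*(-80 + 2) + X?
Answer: 1074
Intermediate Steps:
Z(U) = 3*U
X = 6066
E(g, n) = 4*n² (E(g, n) = 4*(n*n) = 4*n²)
E(Z(-1), -4)*(-80 + 2) + X = (4*(-4)²)*(-80 + 2) + 6066 = (4*16)*(-78) + 6066 = 64*(-78) + 6066 = -4992 + 6066 = 1074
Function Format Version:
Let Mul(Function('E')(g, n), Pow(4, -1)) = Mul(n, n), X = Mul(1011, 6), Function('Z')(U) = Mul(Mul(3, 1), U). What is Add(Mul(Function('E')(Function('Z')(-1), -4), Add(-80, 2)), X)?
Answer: 1074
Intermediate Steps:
Function('Z')(U) = Mul(3, U)
X = 6066
Function('E')(g, n) = Mul(4, Pow(n, 2)) (Function('E')(g, n) = Mul(4, Mul(n, n)) = Mul(4, Pow(n, 2)))
Add(Mul(Function('E')(Function('Z')(-1), -4), Add(-80, 2)), X) = Add(Mul(Mul(4, Pow(-4, 2)), Add(-80, 2)), 6066) = Add(Mul(Mul(4, 16), -78), 6066) = Add(Mul(64, -78), 6066) = Add(-4992, 6066) = 1074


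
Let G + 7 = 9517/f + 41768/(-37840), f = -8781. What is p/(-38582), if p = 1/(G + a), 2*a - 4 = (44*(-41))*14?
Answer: 20767065/10123753314581591 ≈ 2.0513e-9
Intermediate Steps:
G = -381599921/41534130 (G = -7 + (9517/(-8781) + 41768/(-37840)) = -7 + (9517*(-1/8781) + 41768*(-1/37840)) = -7 + (-9517/8781 - 5221/4730) = -7 - 90861011/41534130 = -381599921/41534130 ≈ -9.1876)
a = -12626 (a = 2 + ((44*(-41))*14)/2 = 2 + (-1804*14)/2 = 2 + (1/2)*(-25256) = 2 - 12628 = -12626)
p = -41534130/524791525301 (p = 1/(-381599921/41534130 - 12626) = 1/(-524791525301/41534130) = -41534130/524791525301 ≈ -7.9144e-5)
p/(-38582) = -41534130/524791525301/(-38582) = -41534130/524791525301*(-1/38582) = 20767065/10123753314581591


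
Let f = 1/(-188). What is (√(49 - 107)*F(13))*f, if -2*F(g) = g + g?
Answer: 13*I*√58/188 ≈ 0.52662*I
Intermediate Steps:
F(g) = -g (F(g) = -(g + g)/2 = -g)
f = -1/188 ≈ -0.0053191
(√(49 - 107)*F(13))*f = (√(49 - 107)*(-1*13))*(-1/188) = (√(-58)*(-13))*(-1/188) = ((I*√58)*(-13))*(-1/188) = -13*I*√58*(-1/188) = 13*I*√58/188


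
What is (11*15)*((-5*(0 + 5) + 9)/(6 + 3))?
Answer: -880/3 ≈ -293.33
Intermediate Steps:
(11*15)*((-5*(0 + 5) + 9)/(6 + 3)) = 165*((-5*5 + 9)/9) = 165*((-25 + 9)*(1/9)) = 165*(-16*1/9) = 165*(-16/9) = -880/3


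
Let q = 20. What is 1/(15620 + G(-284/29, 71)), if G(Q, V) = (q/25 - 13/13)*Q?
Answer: 145/2265184 ≈ 6.4012e-5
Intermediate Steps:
G(Q, V) = -Q/5 (G(Q, V) = (20/25 - 13/13)*Q = (20*(1/25) - 13*1/13)*Q = (⅘ - 1)*Q = -Q/5)
1/(15620 + G(-284/29, 71)) = 1/(15620 - (-284)/(5*29)) = 1/(15620 - ⅕*(-284/29)) = 1/(15620 + 284/145) = 1/(2265184/145) = 145/2265184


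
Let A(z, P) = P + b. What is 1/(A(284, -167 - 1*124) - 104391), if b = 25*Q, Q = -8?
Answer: -1/104882 ≈ -9.5345e-6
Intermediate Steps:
b = -200 (b = 25*(-8) = -200)
A(z, P) = -200 + P (A(z, P) = P - 200 = -200 + P)
1/(A(284, -167 - 1*124) - 104391) = 1/((-200 + (-167 - 1*124)) - 104391) = 1/((-200 + (-167 - 124)) - 104391) = 1/((-200 - 291) - 104391) = 1/(-491 - 104391) = 1/(-104882) = -1/104882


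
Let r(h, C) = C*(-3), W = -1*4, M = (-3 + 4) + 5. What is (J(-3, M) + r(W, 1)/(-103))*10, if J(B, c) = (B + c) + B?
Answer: 30/103 ≈ 0.29126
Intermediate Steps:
M = 6 (M = 1 + 5 = 6)
W = -4
r(h, C) = -3*C
J(B, c) = c + 2*B
(J(-3, M) + r(W, 1)/(-103))*10 = ((6 + 2*(-3)) - 3*1/(-103))*10 = ((6 - 6) - 3*(-1/103))*10 = (0 + 3/103)*10 = (3/103)*10 = 30/103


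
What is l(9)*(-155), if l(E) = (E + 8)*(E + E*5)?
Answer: -142290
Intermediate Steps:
l(E) = 6*E*(8 + E) (l(E) = (8 + E)*(E + 5*E) = (8 + E)*(6*E) = 6*E*(8 + E))
l(9)*(-155) = (6*9*(8 + 9))*(-155) = (6*9*17)*(-155) = 918*(-155) = -142290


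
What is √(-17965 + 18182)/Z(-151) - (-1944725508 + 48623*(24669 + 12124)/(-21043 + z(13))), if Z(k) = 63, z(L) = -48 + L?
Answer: 40992713243663/21078 + √217/63 ≈ 1.9448e+9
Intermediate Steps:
√(-17965 + 18182)/Z(-151) - (-1944725508 + 48623*(24669 + 12124)/(-21043 + z(13))) = √(-17965 + 18182)/63 - (-1944725508 + 48623*(24669 + 12124)/(-21043 + (-48 + 13))) = √217*(1/63) - (-1944725508 + 1788986039/(-21043 - 35)) = √217/63 - 48623/(1/(36793/(-21078) - 39996)) = √217/63 - 48623/(1/(36793*(-1/21078) - 39996)) = √217/63 - 48623/(1/(-36793/21078 - 39996)) = √217/63 - 48623/(1/(-843072481/21078)) = √217/63 - 48623/(-21078/843072481) = √217/63 - 48623*(-843072481/21078) = √217/63 + 40992713243663/21078 = 40992713243663/21078 + √217/63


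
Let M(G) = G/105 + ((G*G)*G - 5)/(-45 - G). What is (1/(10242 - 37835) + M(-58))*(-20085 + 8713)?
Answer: 494530193852848/2897265 ≈ 1.7069e+8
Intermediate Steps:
M(G) = G/105 + (-5 + G³)/(-45 - G) (M(G) = G*(1/105) + (G²*G - 5)/(-45 - G) = G/105 + (G³ - 5)/(-45 - G) = G/105 + (-5 + G³)/(-45 - G))
(1/(10242 - 37835) + M(-58))*(-20085 + 8713) = (1/(10242 - 37835) + (525 + (-58)² - 105*(-58)³ + 45*(-58))/(105*(45 - 58)))*(-20085 + 8713) = (1/(-27593) + (1/105)*(525 + 3364 - 105*(-195112) - 2610)/(-13))*(-11372) = (-1/27593 + (1/105)*(-1/13)*(525 + 3364 + 20486760 - 2610))*(-11372) = (-1/27593 + (1/105)*(-1/13)*20488039)*(-11372) = (-1/27593 - 1576003/105)*(-11372) = -43486650884/2897265*(-11372) = 494530193852848/2897265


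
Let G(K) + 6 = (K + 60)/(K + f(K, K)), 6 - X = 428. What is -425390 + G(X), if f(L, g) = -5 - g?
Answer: -2126618/5 ≈ -4.2532e+5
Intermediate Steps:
X = -422 (X = 6 - 1*428 = 6 - 428 = -422)
G(K) = -18 - K/5 (G(K) = -6 + (K + 60)/(K + (-5 - K)) = -6 + (60 + K)/(-5) = -6 + (60 + K)*(-⅕) = -6 + (-12 - K/5) = -18 - K/5)
-425390 + G(X) = -425390 + (-18 - ⅕*(-422)) = -425390 + (-18 + 422/5) = -425390 + 332/5 = -2126618/5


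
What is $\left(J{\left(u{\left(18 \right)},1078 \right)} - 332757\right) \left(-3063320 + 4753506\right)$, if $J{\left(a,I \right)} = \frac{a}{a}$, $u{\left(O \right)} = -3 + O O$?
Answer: $-562419532616$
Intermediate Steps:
$u{\left(O \right)} = -3 + O^{2}$
$J{\left(a,I \right)} = 1$
$\left(J{\left(u{\left(18 \right)},1078 \right)} - 332757\right) \left(-3063320 + 4753506\right) = \left(1 - 332757\right) \left(-3063320 + 4753506\right) = \left(-332756\right) 1690186 = -562419532616$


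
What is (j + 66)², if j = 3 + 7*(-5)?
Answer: 1156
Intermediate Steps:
j = -32 (j = 3 - 35 = -32)
(j + 66)² = (-32 + 66)² = 34² = 1156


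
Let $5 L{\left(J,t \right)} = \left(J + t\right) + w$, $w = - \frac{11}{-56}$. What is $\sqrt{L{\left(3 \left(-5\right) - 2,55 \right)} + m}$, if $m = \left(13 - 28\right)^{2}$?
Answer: $\frac{\sqrt{4559730}}{140} \approx 15.253$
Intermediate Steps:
$w = \frac{11}{56}$ ($w = \left(-11\right) \left(- \frac{1}{56}\right) = \frac{11}{56} \approx 0.19643$)
$m = 225$ ($m = \left(-15\right)^{2} = 225$)
$L{\left(J,t \right)} = \frac{11}{280} + \frac{J}{5} + \frac{t}{5}$ ($L{\left(J,t \right)} = \frac{\left(J + t\right) + \frac{11}{56}}{5} = \frac{\frac{11}{56} + J + t}{5} = \frac{11}{280} + \frac{J}{5} + \frac{t}{5}$)
$\sqrt{L{\left(3 \left(-5\right) - 2,55 \right)} + m} = \sqrt{\left(\frac{11}{280} + \frac{3 \left(-5\right) - 2}{5} + \frac{1}{5} \cdot 55\right) + 225} = \sqrt{\left(\frac{11}{280} + \frac{-15 - 2}{5} + 11\right) + 225} = \sqrt{\left(\frac{11}{280} + \frac{1}{5} \left(-17\right) + 11\right) + 225} = \sqrt{\left(\frac{11}{280} - \frac{17}{5} + 11\right) + 225} = \sqrt{\frac{2139}{280} + 225} = \sqrt{\frac{65139}{280}} = \frac{\sqrt{4559730}}{140}$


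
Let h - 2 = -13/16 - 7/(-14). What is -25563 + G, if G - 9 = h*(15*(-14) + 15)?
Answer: -414129/16 ≈ -25883.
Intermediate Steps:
h = 27/16 (h = 2 + (-13/16 - 7/(-14)) = 2 + (-13*1/16 - 7*(-1/14)) = 2 + (-13/16 + ½) = 2 - 5/16 = 27/16 ≈ 1.6875)
G = -5121/16 (G = 9 + 27*(15*(-14) + 15)/16 = 9 + 27*(-210 + 15)/16 = 9 + (27/16)*(-195) = 9 - 5265/16 = -5121/16 ≈ -320.06)
-25563 + G = -25563 - 5121/16 = -414129/16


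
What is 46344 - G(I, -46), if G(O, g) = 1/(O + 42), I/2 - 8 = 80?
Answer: 10102991/218 ≈ 46344.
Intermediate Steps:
I = 176 (I = 16 + 2*80 = 16 + 160 = 176)
G(O, g) = 1/(42 + O)
46344 - G(I, -46) = 46344 - 1/(42 + 176) = 46344 - 1/218 = 10102991/218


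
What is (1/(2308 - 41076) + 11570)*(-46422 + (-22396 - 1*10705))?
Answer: -35669704392957/38768 ≈ -9.2008e+8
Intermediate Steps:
(1/(2308 - 41076) + 11570)*(-46422 + (-22396 - 1*10705)) = (1/(-38768) + 11570)*(-46422 + (-22396 - 10705)) = (-1/38768 + 11570)*(-46422 - 33101) = (448545759/38768)*(-79523) = -35669704392957/38768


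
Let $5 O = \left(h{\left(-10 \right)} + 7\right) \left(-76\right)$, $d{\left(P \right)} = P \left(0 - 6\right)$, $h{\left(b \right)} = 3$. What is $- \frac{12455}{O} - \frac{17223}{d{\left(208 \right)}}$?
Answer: $\frac{756739}{7904} \approx 95.741$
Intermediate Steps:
$d{\left(P \right)} = - 6 P$ ($d{\left(P \right)} = P \left(-6\right) = - 6 P$)
$O = -152$ ($O = \frac{\left(3 + 7\right) \left(-76\right)}{5} = \frac{10 \left(-76\right)}{5} = \frac{1}{5} \left(-760\right) = -152$)
$- \frac{12455}{O} - \frac{17223}{d{\left(208 \right)}} = - \frac{12455}{-152} - \frac{17223}{\left(-6\right) 208} = \left(-12455\right) \left(- \frac{1}{152}\right) - \frac{17223}{-1248} = \frac{12455}{152} - - \frac{5741}{416} = \frac{12455}{152} + \frac{5741}{416} = \frac{756739}{7904}$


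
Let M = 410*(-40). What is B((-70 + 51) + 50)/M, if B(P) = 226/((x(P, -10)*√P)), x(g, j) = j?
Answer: 113*√31/2542000 ≈ 0.00024751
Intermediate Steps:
B(P) = -113/(5*√P) (B(P) = 226/((-10*√P)) = 226*(-1/(10*√P)) = -113/(5*√P))
M = -16400
B((-70 + 51) + 50)/M = -113/(5*√((-70 + 51) + 50))/(-16400) = -113/(5*√(-19 + 50))*(-1/16400) = -113*√31/155*(-1/16400) = 113*√31/2542000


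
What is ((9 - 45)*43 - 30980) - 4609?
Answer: -37137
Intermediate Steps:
((9 - 45)*43 - 30980) - 4609 = (-36*43 - 30980) - 4609 = (-1548 - 30980) - 4609 = -32528 - 4609 = -37137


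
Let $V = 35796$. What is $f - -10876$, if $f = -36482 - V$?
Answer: $-61402$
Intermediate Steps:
$f = -72278$ ($f = -36482 - 35796 = -72278$)
$f - -10876 = -72278 - -10876 = -72278 + 10876 = -61402$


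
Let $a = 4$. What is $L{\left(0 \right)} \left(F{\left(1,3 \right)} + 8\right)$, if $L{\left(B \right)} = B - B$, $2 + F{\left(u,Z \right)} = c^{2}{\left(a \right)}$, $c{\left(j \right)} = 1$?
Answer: $0$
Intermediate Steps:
$F{\left(u,Z \right)} = -1$ ($F{\left(u,Z \right)} = -2 + 1^{2} = -2 + 1 = -1$)
$L{\left(B \right)} = 0$
$L{\left(0 \right)} \left(F{\left(1,3 \right)} + 8\right) = 0 \left(-1 + 8\right) = 0 \cdot 7 = 0$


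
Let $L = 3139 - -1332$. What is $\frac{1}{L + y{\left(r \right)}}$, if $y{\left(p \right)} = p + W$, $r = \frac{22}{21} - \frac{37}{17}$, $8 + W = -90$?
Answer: $\frac{357}{1560758} \approx 0.00022873$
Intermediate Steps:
$W = -98$ ($W = -8 - 90 = -98$)
$r = - \frac{403}{357}$ ($r = 22 \cdot \frac{1}{21} - \frac{37}{17} = \frac{22}{21} - \frac{37}{17} = - \frac{403}{357} \approx -1.1289$)
$y{\left(p \right)} = -98 + p$ ($y{\left(p \right)} = p - 98 = -98 + p$)
$L = 4471$ ($L = 3139 + 1332 = 4471$)
$\frac{1}{L + y{\left(r \right)}} = \frac{1}{4471 - \frac{35389}{357}} = \frac{1}{\frac{1560758}{357}} = \frac{357}{1560758}$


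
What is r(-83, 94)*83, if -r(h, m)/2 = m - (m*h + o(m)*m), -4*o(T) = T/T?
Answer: -1314637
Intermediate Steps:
o(T) = -¼ (o(T) = -T/(4*T) = -¼*1 = -¼)
r(h, m) = -5*m/2 + 2*h*m (r(h, m) = -2*(m - (m*h - m/4)) = -2*(m - (h*m - m/4)) = -2*(m - (-m/4 + h*m)) = -2*(m + (m/4 - h*m)) = -2*(5*m/4 - h*m) = -5*m/2 + 2*h*m)
r(-83, 94)*83 = ((½)*94*(-5 + 4*(-83)))*83 = ((½)*94*(-5 - 332))*83 = ((½)*94*(-337))*83 = -15839*83 = -1314637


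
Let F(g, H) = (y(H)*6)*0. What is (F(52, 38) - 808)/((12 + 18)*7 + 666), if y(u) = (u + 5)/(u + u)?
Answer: -202/219 ≈ -0.92237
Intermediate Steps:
y(u) = (5 + u)/(2*u) (y(u) = (5 + u)/((2*u)) = (5 + u)*(1/(2*u)) = (5 + u)/(2*u))
F(g, H) = 0 (F(g, H) = (((5 + H)/(2*H))*6)*0 = (3*(5 + H)/H)*0 = 0)
(F(52, 38) - 808)/((12 + 18)*7 + 666) = (0 - 808)/((12 + 18)*7 + 666) = -808/(30*7 + 666) = -808/(210 + 666) = -808/876 = -808*1/876 = -202/219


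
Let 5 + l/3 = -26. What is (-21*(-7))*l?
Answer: -13671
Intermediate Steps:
l = -93 (l = -15 + 3*(-26) = -15 - 78 = -93)
(-21*(-7))*l = -21*(-7)*(-93) = 147*(-93) = -13671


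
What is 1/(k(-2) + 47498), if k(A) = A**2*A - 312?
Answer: 1/47178 ≈ 2.1196e-5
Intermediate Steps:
k(A) = -312 + A**3 (k(A) = A**3 - 312 = -312 + A**3)
1/(k(-2) + 47498) = 1/((-312 + (-2)**3) + 47498) = 1/((-312 - 8) + 47498) = 1/(-320 + 47498) = 1/47178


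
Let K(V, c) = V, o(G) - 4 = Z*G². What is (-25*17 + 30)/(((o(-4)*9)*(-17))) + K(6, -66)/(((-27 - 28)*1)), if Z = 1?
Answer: 673/33660 ≈ 0.019994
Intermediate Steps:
o(G) = 4 + G² (o(G) = 4 + 1*G² = 4 + G²)
(-25*17 + 30)/(((o(-4)*9)*(-17))) + K(6, -66)/(((-27 - 28)*1)) = (-25*17 + 30)/((((4 + (-4)²)*9)*(-17))) + 6/(((-27 - 28)*1)) = (-425 + 30)/((((4 + 16)*9)*(-17))) + 6/((-55*1)) = -395/((20*9)*(-17)) + 6/(-55) = -395/(180*(-17)) + 6*(-1/55) = -395/(-3060) - 6/55 = -395*(-1/3060) - 6/55 = 79/612 - 6/55 = 673/33660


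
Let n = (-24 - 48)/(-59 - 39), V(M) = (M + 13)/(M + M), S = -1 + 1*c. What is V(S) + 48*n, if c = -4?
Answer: 8444/245 ≈ 34.465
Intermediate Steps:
S = -5 (S = -1 + 1*(-4) = -1 - 4 = -5)
V(M) = (13 + M)/(2*M) (V(M) = (13 + M)/((2*M)) = (13 + M)*(1/(2*M)) = (13 + M)/(2*M))
n = 36/49 (n = -72/(-98) = -72*(-1/98) = 36/49 ≈ 0.73469)
V(S) + 48*n = (½)*(13 - 5)/(-5) + 48*(36/49) = (½)*(-⅕)*8 + 1728/49 = -⅘ + 1728/49 = 8444/245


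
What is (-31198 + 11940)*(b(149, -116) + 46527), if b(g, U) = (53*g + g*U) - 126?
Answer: -712815612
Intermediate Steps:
b(g, U) = -126 + 53*g + U*g (b(g, U) = (53*g + U*g) - 126 = -126 + 53*g + U*g)
(-31198 + 11940)*(b(149, -116) + 46527) = (-31198 + 11940)*((-126 + 53*149 - 116*149) + 46527) = -19258*((-126 + 7897 - 17284) + 46527) = -19258*(-9513 + 46527) = -19258*37014 = -712815612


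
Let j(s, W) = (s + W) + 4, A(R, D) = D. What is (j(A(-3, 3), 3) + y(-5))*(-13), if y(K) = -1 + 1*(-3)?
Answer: -78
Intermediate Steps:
y(K) = -4 (y(K) = -1 - 3 = -4)
j(s, W) = 4 + W + s (j(s, W) = (W + s) + 4 = 4 + W + s)
(j(A(-3, 3), 3) + y(-5))*(-13) = ((4 + 3 + 3) - 4)*(-13) = (10 - 4)*(-13) = 6*(-13) = -78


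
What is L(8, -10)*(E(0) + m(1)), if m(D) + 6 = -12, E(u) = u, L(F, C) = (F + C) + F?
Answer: -108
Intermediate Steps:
L(F, C) = C + 2*F (L(F, C) = (C + F) + F = C + 2*F)
m(D) = -18 (m(D) = -6 - 12 = -18)
L(8, -10)*(E(0) + m(1)) = (-10 + 2*8)*(0 - 18) = (-10 + 16)*(-18) = 6*(-18) = -108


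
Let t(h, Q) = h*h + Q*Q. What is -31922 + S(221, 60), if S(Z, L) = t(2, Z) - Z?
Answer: 16702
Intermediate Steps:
t(h, Q) = Q² + h² (t(h, Q) = h² + Q² = Q² + h²)
S(Z, L) = 4 + Z² - Z (S(Z, L) = (Z² + 2²) - Z = (Z² + 4) - Z = (4 + Z²) - Z = 4 + Z² - Z)
-31922 + S(221, 60) = -31922 + (4 + 221² - 1*221) = -31922 + (4 + 48841 - 221) = -31922 + 48624 = 16702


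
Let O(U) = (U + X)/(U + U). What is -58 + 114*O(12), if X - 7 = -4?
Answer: 53/4 ≈ 13.250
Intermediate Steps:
X = 3 (X = 7 - 4 = 3)
O(U) = (3 + U)/(2*U) (O(U) = (U + 3)/(U + U) = (3 + U)/((2*U)) = (3 + U)*(1/(2*U)) = (3 + U)/(2*U))
-58 + 114*O(12) = -58 + 114*((½)*(3 + 12)/12) = -58 + 114*((½)*(1/12)*15) = -58 + 114*(5/8) = -58 + 285/4 = 53/4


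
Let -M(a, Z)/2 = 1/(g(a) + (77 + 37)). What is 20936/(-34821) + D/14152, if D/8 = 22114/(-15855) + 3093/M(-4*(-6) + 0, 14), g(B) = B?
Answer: -39470904687383/325547274465 ≈ -121.24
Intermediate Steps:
M(a, Z) = -2/(114 + a) (M(a, Z) = -2/(a + (77 + 37)) = -2/(a + 114) = -2/(114 + a))
D = -27069989192/15855 (D = 8*(22114/(-15855) + 3093/((-2/(114 + (-4*(-6) + 0))))) = 8*(22114*(-1/15855) + 3093/((-2/(114 + (24 + 0))))) = 8*(-22114/15855 + 3093/((-2/(114 + 24)))) = 8*(-22114/15855 + 3093/((-2/138))) = 8*(-22114/15855 + 3093/((-2*1/138))) = 8*(-22114/15855 + 3093/(-1/69)) = 8*(-22114/15855 + 3093*(-69)) = 8*(-22114/15855 - 213417) = 8*(-3383748649/15855) = -27069989192/15855 ≈ -1.7073e+6)
20936/(-34821) + D/14152 = 20936/(-34821) - 27069989192/15855/14152 = 20936*(-1/34821) - 27069989192/15855*1/14152 = -20936/34821 - 3383748649/28047495 = -39470904687383/325547274465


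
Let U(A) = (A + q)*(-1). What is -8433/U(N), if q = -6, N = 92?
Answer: 8433/86 ≈ 98.058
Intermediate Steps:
U(A) = 6 - A (U(A) = (A - 6)*(-1) = (-6 + A)*(-1) = 6 - A)
-8433/U(N) = -8433/(6 - 1*92) = -8433/(6 - 92) = -8433/(-86) = -8433*(-1/86) = 8433/86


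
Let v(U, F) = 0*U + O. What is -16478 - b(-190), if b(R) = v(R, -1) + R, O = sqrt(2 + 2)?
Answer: -16290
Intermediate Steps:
O = 2 (O = sqrt(4) = 2)
v(U, F) = 2 (v(U, F) = 0*U + 2 = 0 + 2 = 2)
b(R) = 2 + R
-16478 - b(-190) = -16478 - (2 - 190) = -16478 - 1*(-188) = -16478 + 188 = -16290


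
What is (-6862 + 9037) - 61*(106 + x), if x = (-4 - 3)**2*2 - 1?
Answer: -10208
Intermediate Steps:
x = 97 (x = (-7)**2*2 - 1 = 49*2 - 1 = 98 - 1 = 97)
(-6862 + 9037) - 61*(106 + x) = (-6862 + 9037) - 61*(106 + 97) = 2175 - 61*203 = 2175 - 12383 = -10208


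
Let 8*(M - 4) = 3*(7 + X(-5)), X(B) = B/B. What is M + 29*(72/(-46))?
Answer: -883/23 ≈ -38.391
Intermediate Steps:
X(B) = 1
M = 7 (M = 4 + (3*(7 + 1))/8 = 4 + (3*8)/8 = 4 + (1/8)*24 = 4 + 3 = 7)
M + 29*(72/(-46)) = 7 + 29*(72/(-46)) = 7 + 29*(72*(-1/46)) = 7 + 29*(-36/23) = 7 - 1044/23 = -883/23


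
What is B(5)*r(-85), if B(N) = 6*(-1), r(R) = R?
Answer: 510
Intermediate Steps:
B(N) = -6
B(5)*r(-85) = -6*(-85) = 510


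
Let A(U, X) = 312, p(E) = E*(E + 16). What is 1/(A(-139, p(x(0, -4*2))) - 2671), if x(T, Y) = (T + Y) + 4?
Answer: -1/2359 ≈ -0.00042391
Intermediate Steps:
x(T, Y) = 4 + T + Y
p(E) = E*(16 + E)
1/(A(-139, p(x(0, -4*2))) - 2671) = 1/(312 - 2671) = 1/(-2359) = -1/2359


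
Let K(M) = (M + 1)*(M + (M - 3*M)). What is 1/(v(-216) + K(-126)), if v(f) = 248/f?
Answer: -27/425281 ≈ -6.3487e-5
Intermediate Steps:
K(M) = -M*(1 + M) (K(M) = (1 + M)*(M + (M - 3*M)) = (1 + M)*(M - 2*M) = (1 + M)*(-M) = -M*(1 + M))
1/(v(-216) + K(-126)) = 1/(248/(-216) - 1*(-126)*(1 - 126)) = 1/(248*(-1/216) - 1*(-126)*(-125)) = 1/(-31/27 - 15750) = 1/(-425281/27) = -27/425281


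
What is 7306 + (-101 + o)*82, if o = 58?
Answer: 3780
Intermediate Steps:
7306 + (-101 + o)*82 = 7306 + (-101 + 58)*82 = 7306 - 43*82 = 7306 - 3526 = 3780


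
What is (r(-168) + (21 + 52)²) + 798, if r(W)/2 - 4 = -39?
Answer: 6057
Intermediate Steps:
r(W) = -70 (r(W) = 8 + 2*(-39) = 8 - 78 = -70)
(r(-168) + (21 + 52)²) + 798 = (-70 + (21 + 52)²) + 798 = (-70 + 73²) + 798 = (-70 + 5329) + 798 = 5259 + 798 = 6057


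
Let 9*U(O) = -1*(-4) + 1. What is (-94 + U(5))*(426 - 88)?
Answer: -284258/9 ≈ -31584.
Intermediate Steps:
U(O) = 5/9 (U(O) = (-1*(-4) + 1)/9 = (4 + 1)/9 = (⅑)*5 = 5/9)
(-94 + U(5))*(426 - 88) = (-94 + 5/9)*(426 - 88) = -841/9*338 = -284258/9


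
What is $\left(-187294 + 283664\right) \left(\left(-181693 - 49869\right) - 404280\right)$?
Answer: $-61276093540$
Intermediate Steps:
$\left(-187294 + 283664\right) \left(\left(-181693 - 49869\right) - 404280\right) = 96370 \left(-231562 - 404280\right) = 96370 \left(-635842\right) = -61276093540$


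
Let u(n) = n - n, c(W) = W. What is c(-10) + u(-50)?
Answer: -10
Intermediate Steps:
u(n) = 0
c(-10) + u(-50) = -10 + 0 = -10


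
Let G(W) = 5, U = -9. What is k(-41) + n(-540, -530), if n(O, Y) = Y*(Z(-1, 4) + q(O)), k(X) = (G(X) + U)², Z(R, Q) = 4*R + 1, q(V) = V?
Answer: 287806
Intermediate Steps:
Z(R, Q) = 1 + 4*R
k(X) = 16 (k(X) = (5 - 9)² = (-4)² = 16)
n(O, Y) = Y*(-3 + O) (n(O, Y) = Y*((1 + 4*(-1)) + O) = Y*((1 - 4) + O) = Y*(-3 + O))
k(-41) + n(-540, -530) = 16 - 530*(-3 - 540) = 16 - 530*(-543) = 16 + 287790 = 287806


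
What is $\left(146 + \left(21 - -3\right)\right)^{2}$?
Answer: $28900$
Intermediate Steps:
$\left(146 + \left(21 - -3\right)\right)^{2} = \left(146 + \left(21 + 3\right)\right)^{2} = \left(146 + 24\right)^{2} = 170^{2} = 28900$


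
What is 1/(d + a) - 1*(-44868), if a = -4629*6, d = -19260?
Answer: 2110321511/47034 ≈ 44868.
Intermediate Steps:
a = -27774
1/(d + a) - 1*(-44868) = 1/(-19260 - 27774) - 1*(-44868) = 1/(-47034) + 44868 = -1/47034 + 44868 = 2110321511/47034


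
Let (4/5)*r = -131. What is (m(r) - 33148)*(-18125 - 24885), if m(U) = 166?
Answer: 1418555820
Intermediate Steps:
r = -655/4 (r = (5/4)*(-131) = -655/4 ≈ -163.75)
(m(r) - 33148)*(-18125 - 24885) = (166 - 33148)*(-18125 - 24885) = -32982*(-43010) = 1418555820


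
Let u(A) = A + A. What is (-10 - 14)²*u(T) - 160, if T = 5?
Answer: 5600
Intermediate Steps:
u(A) = 2*A
(-10 - 14)²*u(T) - 160 = (-10 - 14)²*(2*5) - 160 = (-24)²*10 - 160 = 576*10 - 160 = 5760 - 160 = 5600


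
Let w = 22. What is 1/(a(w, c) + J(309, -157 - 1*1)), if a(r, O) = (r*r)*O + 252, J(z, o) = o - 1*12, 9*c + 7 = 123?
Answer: 9/56882 ≈ 0.00015822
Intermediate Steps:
c = 116/9 (c = -7/9 + (⅑)*123 = -7/9 + 41/3 = 116/9 ≈ 12.889)
J(z, o) = -12 + o (J(z, o) = o - 12 = -12 + o)
a(r, O) = 252 + O*r² (a(r, O) = r²*O + 252 = O*r² + 252 = 252 + O*r²)
1/(a(w, c) + J(309, -157 - 1*1)) = 1/((252 + (116/9)*22²) + (-12 + (-157 - 1*1))) = 1/((252 + (116/9)*484) + (-12 + (-157 - 1))) = 1/((252 + 56144/9) + (-12 - 158)) = 1/(58412/9 - 170) = 1/(56882/9) = 9/56882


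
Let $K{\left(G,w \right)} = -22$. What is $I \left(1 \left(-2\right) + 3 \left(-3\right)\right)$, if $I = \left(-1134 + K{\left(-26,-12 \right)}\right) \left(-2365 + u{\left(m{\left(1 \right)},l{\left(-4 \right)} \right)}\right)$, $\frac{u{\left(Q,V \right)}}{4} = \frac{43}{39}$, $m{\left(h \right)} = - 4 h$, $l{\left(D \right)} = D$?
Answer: $- \frac{1170673108}{39} \approx -3.0017 \cdot 10^{7}$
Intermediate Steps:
$u{\left(Q,V \right)} = \frac{172}{39}$ ($u{\left(Q,V \right)} = 4 \cdot \frac{43}{39} = \frac{172}{39}$)
$I = \frac{106424828}{39}$ ($I = \left(-1134 - 22\right) \left(-2365 + \frac{172}{39}\right) = \left(-1156\right) \left(- \frac{92063}{39}\right) = \frac{106424828}{39} \approx 2.7288 \cdot 10^{6}$)
$I \left(1 \left(-2\right) + 3 \left(-3\right)\right) = \frac{106424828 \left(1 \left(-2\right) + 3 \left(-3\right)\right)}{39} = \frac{106424828 \left(-2 - 9\right)}{39} = \frac{106424828}{39} \left(-11\right) = - \frac{1170673108}{39}$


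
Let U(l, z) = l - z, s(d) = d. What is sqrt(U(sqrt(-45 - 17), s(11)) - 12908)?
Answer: sqrt(-12919 + I*sqrt(62)) ≈ 0.0346 + 113.66*I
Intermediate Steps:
sqrt(U(sqrt(-45 - 17), s(11)) - 12908) = sqrt((sqrt(-45 - 17) - 1*11) - 12908) = sqrt((sqrt(-62) - 11) - 12908) = sqrt((I*sqrt(62) - 11) - 12908) = sqrt((-11 + I*sqrt(62)) - 12908) = sqrt(-12919 + I*sqrt(62))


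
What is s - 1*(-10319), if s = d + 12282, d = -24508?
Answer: -1907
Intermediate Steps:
s = -12226 (s = -24508 + 12282 = -12226)
s - 1*(-10319) = -12226 - 1*(-10319) = -12226 + 10319 = -1907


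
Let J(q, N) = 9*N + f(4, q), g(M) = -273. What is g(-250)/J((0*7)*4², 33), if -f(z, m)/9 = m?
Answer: -91/99 ≈ -0.91919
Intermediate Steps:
f(z, m) = -9*m
J(q, N) = -9*q + 9*N (J(q, N) = 9*N - 9*q = -9*q + 9*N)
g(-250)/J((0*7)*4², 33) = -273/(-9*0*7*4² + 9*33) = -273/(-0*16 + 297) = -273/(-9*0 + 297) = -273/(0 + 297) = -273/297 = -273*1/297 = -91/99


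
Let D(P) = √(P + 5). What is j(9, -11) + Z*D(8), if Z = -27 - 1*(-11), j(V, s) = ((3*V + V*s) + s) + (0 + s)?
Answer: -94 - 16*√13 ≈ -151.69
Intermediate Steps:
j(V, s) = 2*s + 3*V + V*s (j(V, s) = (s + 3*V + V*s) + s = 2*s + 3*V + V*s)
D(P) = √(5 + P)
Z = -16 (Z = -27 + 11 = -16)
j(9, -11) + Z*D(8) = (2*(-11) + 3*9 + 9*(-11)) - 16*√(5 + 8) = (-22 + 27 - 99) - 16*√13 = -94 - 16*√13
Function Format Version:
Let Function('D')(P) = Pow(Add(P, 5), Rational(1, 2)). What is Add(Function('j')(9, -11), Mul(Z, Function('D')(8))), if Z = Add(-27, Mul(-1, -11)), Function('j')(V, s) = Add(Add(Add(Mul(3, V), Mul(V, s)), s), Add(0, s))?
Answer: Add(-94, Mul(-16, Pow(13, Rational(1, 2)))) ≈ -151.69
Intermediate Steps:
Function('j')(V, s) = Add(Mul(2, s), Mul(3, V), Mul(V, s)) (Function('j')(V, s) = Add(Add(s, Mul(3, V), Mul(V, s)), s) = Add(Mul(2, s), Mul(3, V), Mul(V, s)))
Function('D')(P) = Pow(Add(5, P), Rational(1, 2))
Z = -16 (Z = Add(-27, 11) = -16)
Add(Function('j')(9, -11), Mul(Z, Function('D')(8))) = Add(Add(Mul(2, -11), Mul(3, 9), Mul(9, -11)), Mul(-16, Pow(Add(5, 8), Rational(1, 2)))) = Add(Add(-22, 27, -99), Mul(-16, Pow(13, Rational(1, 2)))) = Add(-94, Mul(-16, Pow(13, Rational(1, 2))))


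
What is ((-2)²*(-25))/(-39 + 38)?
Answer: 100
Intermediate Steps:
((-2)²*(-25))/(-39 + 38) = (4*(-25))/(-1) = -100*(-1) = 100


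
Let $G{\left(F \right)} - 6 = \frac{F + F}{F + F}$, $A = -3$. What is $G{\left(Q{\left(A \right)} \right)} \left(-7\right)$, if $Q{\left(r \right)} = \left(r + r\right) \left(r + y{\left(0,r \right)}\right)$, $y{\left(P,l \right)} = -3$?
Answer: $-49$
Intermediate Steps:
$Q{\left(r \right)} = 2 r \left(-3 + r\right)$ ($Q{\left(r \right)} = \left(r + r\right) \left(r - 3\right) = 2 r \left(-3 + r\right)$)
$G{\left(F \right)} = 7$ ($G{\left(F \right)} = 6 + \frac{F + F}{F + F} = 6 + \frac{2 F}{2 F} = 6 + 2 F \frac{1}{2 F} = 6 + 1 = 7$)
$G{\left(Q{\left(A \right)} \right)} \left(-7\right) = 7 \left(-7\right) = -49$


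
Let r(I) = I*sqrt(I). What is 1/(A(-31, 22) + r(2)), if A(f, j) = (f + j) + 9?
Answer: sqrt(2)/4 ≈ 0.35355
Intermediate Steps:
A(f, j) = 9 + f + j
r(I) = I**(3/2)
1/(A(-31, 22) + r(2)) = 1/((9 - 31 + 22) + 2**(3/2)) = 1/(0 + 2*sqrt(2)) = 1/(2*sqrt(2)) = sqrt(2)/4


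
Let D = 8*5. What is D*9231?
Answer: 369240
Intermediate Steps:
D = 40
D*9231 = 40*9231 = 369240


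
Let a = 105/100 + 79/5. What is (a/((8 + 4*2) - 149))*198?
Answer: -33363/1330 ≈ -25.085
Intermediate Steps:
a = 337/20 (a = 105*(1/100) + 79*(⅕) = 21/20 + 79/5 = 337/20 ≈ 16.850)
(a/((8 + 4*2) - 149))*198 = (337/(20*((8 + 4*2) - 149)))*198 = (337/(20*((8 + 8) - 149)))*198 = (337/(20*(16 - 149)))*198 = ((337/20)/(-133))*198 = ((337/20)*(-1/133))*198 = -337/2660*198 = -33363/1330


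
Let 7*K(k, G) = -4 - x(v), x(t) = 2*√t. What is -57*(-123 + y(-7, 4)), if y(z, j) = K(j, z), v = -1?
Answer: 49305/7 + 114*I/7 ≈ 7043.6 + 16.286*I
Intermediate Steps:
K(k, G) = -4/7 - 2*I/7 (K(k, G) = (-4 - 2*√(-1))/7 = (-4 - 2*I)/7 = -4/7 - 2*I/7)
y(z, j) = -4/7 - 2*I/7
-57*(-123 + y(-7, 4)) = -57*(-123 + (-4/7 - 2*I/7)) = -57*(-865/7 - 2*I/7) = 49305/7 + 114*I/7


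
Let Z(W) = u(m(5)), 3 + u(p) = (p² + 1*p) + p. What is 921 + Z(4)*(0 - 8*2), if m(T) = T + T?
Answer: -951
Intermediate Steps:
m(T) = 2*T
u(p) = -3 + p² + 2*p (u(p) = -3 + ((p² + 1*p) + p) = -3 + ((p² + p) + p) = -3 + ((p + p²) + p) = -3 + (p² + 2*p) = -3 + p² + 2*p)
Z(W) = 117 (Z(W) = -3 + (2*5)² + 2*(2*5) = -3 + 10² + 2*10 = -3 + 100 + 20 = 117)
921 + Z(4)*(0 - 8*2) = 921 + 117*(0 - 8*2) = 921 + 117*(0 - 16) = 921 + 117*(-16) = 921 - 1872 = -951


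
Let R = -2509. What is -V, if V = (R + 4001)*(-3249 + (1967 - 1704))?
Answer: 4455112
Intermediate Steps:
V = -4455112 (V = (-2509 + 4001)*(-3249 + (1967 - 1704)) = 1492*(-3249 + 263) = 1492*(-2986) = -4455112)
-V = -1*(-4455112) = 4455112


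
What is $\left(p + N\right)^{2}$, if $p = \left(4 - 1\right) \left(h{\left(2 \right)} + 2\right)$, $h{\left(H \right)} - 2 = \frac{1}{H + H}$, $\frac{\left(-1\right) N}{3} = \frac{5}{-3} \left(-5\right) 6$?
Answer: $\frac{301401}{16} \approx 18838.0$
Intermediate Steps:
$N = -150$ ($N = - 3 \frac{5}{-3} \left(-5\right) 6 = - 3 \cdot 5 \left(- \frac{1}{3}\right) \left(-5\right) 6 = - 3 \left(- \frac{5}{3}\right) \left(-5\right) 6 = - 3 \cdot \frac{25}{3} \cdot 6 = \left(-3\right) 50 = -150$)
$h{\left(H \right)} = 2 + \frac{1}{2 H}$ ($h{\left(H \right)} = 2 + \frac{1}{H + H} = 2 + \frac{1}{2 H}$)
$p = \frac{51}{4}$ ($p = \left(4 - 1\right) \left(\left(2 + \frac{1}{2 \cdot 2}\right) + 2\right) = 3 \left(\left(2 + \frac{1}{2} \cdot \frac{1}{2}\right) + 2\right) = 3 \left(\left(2 + \frac{1}{4}\right) + 2\right) = 3 \left(\frac{9}{4} + 2\right) = 3 \cdot \frac{17}{4} = \frac{51}{4} \approx 12.75$)
$\left(p + N\right)^{2} = \left(\frac{51}{4} - 150\right)^{2} = \left(- \frac{549}{4}\right)^{2} = \frac{301401}{16}$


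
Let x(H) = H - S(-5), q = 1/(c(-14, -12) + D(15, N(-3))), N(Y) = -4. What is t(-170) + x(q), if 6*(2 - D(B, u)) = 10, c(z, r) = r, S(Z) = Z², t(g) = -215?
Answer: -8403/35 ≈ -240.09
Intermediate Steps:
D(B, u) = ⅓ (D(B, u) = 2 - ⅙*10 = 2 - 5/3 = ⅓)
q = -3/35 (q = 1/(-12 + ⅓) = 1/(-35/3) = -3/35 ≈ -0.085714)
x(H) = -25 + H (x(H) = H - 1*(-5)² = H - 1*25 = H - 25 = -25 + H)
t(-170) + x(q) = -215 + (-25 - 3/35) = -215 - 878/35 = -8403/35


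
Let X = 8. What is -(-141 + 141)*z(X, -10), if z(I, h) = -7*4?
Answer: 0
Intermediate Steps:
z(I, h) = -28
-(-141 + 141)*z(X, -10) = -(-141 + 141)*(-28) = -0*(-28) = -1*0 = 0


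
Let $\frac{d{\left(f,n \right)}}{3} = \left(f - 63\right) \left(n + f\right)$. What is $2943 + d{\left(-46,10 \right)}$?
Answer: $14715$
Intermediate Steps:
$d{\left(f,n \right)} = 3 \left(-63 + f\right) \left(f + n\right)$ ($d{\left(f,n \right)} = 3 \left(f - 63\right) \left(n + f\right) = 3 \left(-63 + f\right) \left(f + n\right)$)
$2943 + d{\left(-46,10 \right)} = 2943 + \left(\left(-189\right) \left(-46\right) - 1890 + 3 \left(-46\right)^{2} + 3 \left(-46\right) 10\right) = 2943 + \left(8694 - 1890 + 3 \cdot 2116 - 1380\right) = 2943 + \left(8694 - 1890 + 6348 - 1380\right) = 2943 + 11772 = 14715$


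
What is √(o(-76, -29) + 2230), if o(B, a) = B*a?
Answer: √4434 ≈ 66.588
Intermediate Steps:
√(o(-76, -29) + 2230) = √(-76*(-29) + 2230) = √(2204 + 2230) = √4434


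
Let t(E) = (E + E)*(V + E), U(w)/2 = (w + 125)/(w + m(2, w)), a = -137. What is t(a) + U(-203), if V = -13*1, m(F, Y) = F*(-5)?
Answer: 2918152/71 ≈ 41101.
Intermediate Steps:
m(F, Y) = -5*F
U(w) = 2*(125 + w)/(-10 + w) (U(w) = 2*((w + 125)/(w - 5*2)) = 2*((125 + w)/(w - 10)) = 2*((125 + w)/(-10 + w)) = 2*(125 + w)/(-10 + w))
V = -13
t(E) = 2*E*(-13 + E) (t(E) = (E + E)*(-13 + E) = (2*E)*(-13 + E) = 2*E*(-13 + E))
t(a) + U(-203) = 2*(-137)*(-13 - 137) + 2*(125 - 203)/(-10 - 203) = 2*(-137)*(-150) + 2*(-78)/(-213) = 41100 + 2*(-1/213)*(-78) = 41100 + 52/71 = 2918152/71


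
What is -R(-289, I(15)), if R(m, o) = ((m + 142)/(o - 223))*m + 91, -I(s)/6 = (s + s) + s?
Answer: -140/29 ≈ -4.8276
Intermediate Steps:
I(s) = -18*s (I(s) = -6*((s + s) + s) = -6*(2*s + s) = -18*s)
R(m, o) = 91 + m*(142 + m)/(-223 + o) (R(m, o) = ((142 + m)/(-223 + o))*m + 91 = m*(142 + m)/(-223 + o) + 91 = 91 + m*(142 + m)/(-223 + o))
-R(-289, I(15)) = -(-20293 + (-289)² + 91*(-18*15) + 142*(-289))/(-223 - 18*15) = -(-20293 + 83521 + 91*(-270) - 41038)/(-223 - 270) = -(-20293 + 83521 - 24570 - 41038)/(-493) = -(-1)*(-2380)/493 = -1*140/29 = -140/29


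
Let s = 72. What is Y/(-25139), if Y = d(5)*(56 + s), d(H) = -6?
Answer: 768/25139 ≈ 0.030550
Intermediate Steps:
Y = -768 (Y = -6*(56 + 72) = -6*128 = -768)
Y/(-25139) = -768/(-25139) = -768*(-1/25139) = 768/25139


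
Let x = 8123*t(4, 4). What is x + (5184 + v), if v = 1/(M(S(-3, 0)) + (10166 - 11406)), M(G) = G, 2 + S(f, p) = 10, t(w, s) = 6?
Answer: 66431903/1232 ≈ 53922.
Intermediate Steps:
S(f, p) = 8 (S(f, p) = -2 + 10 = 8)
x = 48738 (x = 8123*6 = 48738)
v = -1/1232 (v = 1/(8 + (10166 - 11406)) = 1/(8 - 1240) = 1/(-1232) = -1/1232 ≈ -0.00081169)
x + (5184 + v) = 48738 + (5184 - 1/1232) = 48738 + 6386687/1232 = 66431903/1232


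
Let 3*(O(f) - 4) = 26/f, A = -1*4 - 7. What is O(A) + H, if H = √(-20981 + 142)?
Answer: 106/33 + I*√20839 ≈ 3.2121 + 144.36*I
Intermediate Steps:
H = I*√20839 (H = √(-20839) = I*√20839 ≈ 144.36*I)
A = -11 (A = -4 - 7 = -11)
O(f) = 4 + 26/(3*f) (O(f) = 4 + (26/f)/3 = 4 + 26/(3*f))
O(A) + H = (4 + (26/3)/(-11)) + I*√20839 = (4 + (26/3)*(-1/11)) + I*√20839 = (4 - 26/33) + I*√20839 = 106/33 + I*√20839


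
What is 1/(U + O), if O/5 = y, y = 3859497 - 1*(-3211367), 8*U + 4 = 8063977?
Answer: 8/290898533 ≈ 2.7501e-8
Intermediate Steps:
U = 8063973/8 (U = -1/2 + (1/8)*8063977 = -1/2 + 8063977/8 = 8063973/8 ≈ 1.0080e+6)
y = 7070864 (y = 3859497 + 3211367 = 7070864)
O = 35354320 (O = 5*7070864 = 35354320)
1/(U + O) = 1/(8063973/8 + 35354320) = 1/(290898533/8) = 8/290898533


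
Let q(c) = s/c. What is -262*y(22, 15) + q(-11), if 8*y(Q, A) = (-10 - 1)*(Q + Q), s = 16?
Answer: 174345/11 ≈ 15850.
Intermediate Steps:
q(c) = 16/c
y(Q, A) = -11*Q/4 (y(Q, A) = ((-10 - 1)*(Q + Q))/8 = (-22*Q)/8 = -11*Q/4)
-262*y(22, 15) + q(-11) = -(-1441)*22/2 + 16/(-11) = -262*(-121/2) + 16*(-1/11) = 15851 - 16/11 = 174345/11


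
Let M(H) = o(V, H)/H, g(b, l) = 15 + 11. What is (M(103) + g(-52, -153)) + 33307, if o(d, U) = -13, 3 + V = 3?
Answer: 3433286/103 ≈ 33333.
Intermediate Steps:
V = 0 (V = -3 + 3 = 0)
g(b, l) = 26
M(H) = -13/H
(M(103) + g(-52, -153)) + 33307 = (-13/103 + 26) + 33307 = 2665/103 + 33307 = 3433286/103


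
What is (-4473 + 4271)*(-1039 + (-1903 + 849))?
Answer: 422786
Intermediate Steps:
(-4473 + 4271)*(-1039 + (-1903 + 849)) = -202*(-1039 - 1054) = -202*(-2093) = 422786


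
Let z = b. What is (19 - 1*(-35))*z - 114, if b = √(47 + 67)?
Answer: -114 + 54*√114 ≈ 462.56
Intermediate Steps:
b = √114 ≈ 10.677
z = √114 ≈ 10.677
(19 - 1*(-35))*z - 114 = (19 - 1*(-35))*√114 - 114 = (19 + 35)*√114 - 114 = 54*√114 - 114 = -114 + 54*√114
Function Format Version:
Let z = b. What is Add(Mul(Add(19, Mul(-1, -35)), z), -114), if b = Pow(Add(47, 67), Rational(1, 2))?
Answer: Add(-114, Mul(54, Pow(114, Rational(1, 2)))) ≈ 462.56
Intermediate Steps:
b = Pow(114, Rational(1, 2)) ≈ 10.677
z = Pow(114, Rational(1, 2)) ≈ 10.677
Add(Mul(Add(19, Mul(-1, -35)), z), -114) = Add(Mul(Add(19, Mul(-1, -35)), Pow(114, Rational(1, 2))), -114) = Add(Mul(Add(19, 35), Pow(114, Rational(1, 2))), -114) = Add(Mul(54, Pow(114, Rational(1, 2))), -114) = Add(-114, Mul(54, Pow(114, Rational(1, 2))))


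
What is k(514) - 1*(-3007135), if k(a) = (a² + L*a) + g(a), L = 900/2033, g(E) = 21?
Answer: 6651121216/2033 ≈ 3.2716e+6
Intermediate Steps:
L = 900/2033 (L = 900*(1/2033) = 900/2033 ≈ 0.44270)
k(a) = 21 + a² + 900*a/2033 (k(a) = (a² + 900*a/2033) + 21 = 21 + a² + 900*a/2033)
k(514) - 1*(-3007135) = (21 + 514² + (900/2033)*514) - 1*(-3007135) = (21 + 264196 + 462600/2033) + 3007135 = 537615761/2033 + 3007135 = 6651121216/2033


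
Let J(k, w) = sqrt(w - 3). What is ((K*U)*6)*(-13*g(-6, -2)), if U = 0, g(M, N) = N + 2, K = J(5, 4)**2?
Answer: 0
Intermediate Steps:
J(k, w) = sqrt(-3 + w)
K = 1 (K = (sqrt(-3 + 4))**2 = (sqrt(1))**2 = 1**2 = 1)
g(M, N) = 2 + N
((K*U)*6)*(-13*g(-6, -2)) = ((1*0)*6)*(-13*(2 - 2)) = (0*6)*(-13*0) = 0*0 = 0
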